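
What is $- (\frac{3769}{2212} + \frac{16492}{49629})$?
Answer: $- \frac{223532005}{109779348} \approx -2.0362$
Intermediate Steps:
$- (\frac{3769}{2212} + \frac{16492}{49629}) = \left(-1\right) \frac{223532005}{109779348} = - \frac{223532005}{109779348}$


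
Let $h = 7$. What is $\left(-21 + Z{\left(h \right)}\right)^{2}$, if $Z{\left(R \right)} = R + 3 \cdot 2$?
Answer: $64$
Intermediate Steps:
$Z{\left(R \right)} = 6 + R$ ($Z{\left(R \right)} = R + 6 = 6 + R$)
$\left(-21 + Z{\left(h \right)}\right)^{2} = \left(-21 + \left(6 + 7\right)\right)^{2} = \left(-21 + 13\right)^{2} = \left(-8\right)^{2} = 64$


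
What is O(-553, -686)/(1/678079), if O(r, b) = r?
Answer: -374977687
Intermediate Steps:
O(-553, -686)/(1/678079) = -553/(1/678079) = -553/1/678079 = -553*678079 = -374977687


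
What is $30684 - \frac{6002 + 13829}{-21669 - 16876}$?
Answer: $\frac{1182734611}{38545} \approx 30685.0$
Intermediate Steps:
$30684 - \frac{6002 + 13829}{-21669 - 16876} = 30684 - \frac{19831}{-38545} = 30684 - 19831 \left(- \frac{1}{38545}\right) = 30684 - - \frac{19831}{38545} = 30684 + \frac{19831}{38545} = \frac{1182734611}{38545}$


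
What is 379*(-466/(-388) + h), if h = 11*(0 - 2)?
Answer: -1529265/194 ≈ -7882.8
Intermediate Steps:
h = -22 (h = 11*(-2) = -22)
379*(-466/(-388) + h) = 379*(-466/(-388) - 22) = 379*(-466*(-1/388) - 22) = 379*(233/194 - 22) = 379*(-4035/194) = -1529265/194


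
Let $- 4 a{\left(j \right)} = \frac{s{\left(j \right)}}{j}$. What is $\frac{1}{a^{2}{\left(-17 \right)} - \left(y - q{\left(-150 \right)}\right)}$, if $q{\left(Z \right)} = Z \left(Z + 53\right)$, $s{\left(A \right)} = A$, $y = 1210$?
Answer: $\frac{16}{213441} \approx 7.4962 \cdot 10^{-5}$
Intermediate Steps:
$q{\left(Z \right)} = Z \left(53 + Z\right)$
$a{\left(j \right)} = - \frac{1}{4}$ ($a{\left(j \right)} = - \frac{j \frac{1}{j}}{4} = \left(- \frac{1}{4}\right) 1 = - \frac{1}{4}$)
$\frac{1}{a^{2}{\left(-17 \right)} - \left(y - q{\left(-150 \right)}\right)} = \frac{1}{\left(- \frac{1}{4}\right)^{2} - \left(1210 + 150 \left(53 - 150\right)\right)} = \frac{1}{\frac{1}{16} - -13340} = \frac{1}{\frac{1}{16} + \left(14550 - 1210\right)} = \frac{1}{\frac{1}{16} + 13340} = \frac{1}{\frac{213441}{16}} = \frac{16}{213441}$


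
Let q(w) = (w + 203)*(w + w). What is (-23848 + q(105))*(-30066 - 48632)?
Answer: -3213396736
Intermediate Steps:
q(w) = 2*w*(203 + w) (q(w) = (203 + w)*(2*w) = 2*w*(203 + w))
(-23848 + q(105))*(-30066 - 48632) = (-23848 + 2*105*(203 + 105))*(-30066 - 48632) = (-23848 + 2*105*308)*(-78698) = (-23848 + 64680)*(-78698) = 40832*(-78698) = -3213396736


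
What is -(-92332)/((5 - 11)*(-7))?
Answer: 46166/21 ≈ 2198.4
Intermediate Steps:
-(-92332)/((5 - 11)*(-7)) = -(-92332)/((-6*(-7))) = -(-92332)/42 = -82*(-563/21) = 46166/21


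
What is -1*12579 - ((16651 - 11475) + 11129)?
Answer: -28884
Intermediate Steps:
-1*12579 - ((16651 - 11475) + 11129) = -12579 - (5176 + 11129) = -12579 - 1*16305 = -12579 - 16305 = -28884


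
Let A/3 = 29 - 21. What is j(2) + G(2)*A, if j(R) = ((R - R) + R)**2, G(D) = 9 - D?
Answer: 172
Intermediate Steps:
A = 24 (A = 3*(29 - 21) = 3*8 = 24)
j(R) = R**2 (j(R) = (0 + R)**2 = R**2)
j(2) + G(2)*A = 2**2 + (9 - 1*2)*24 = 4 + (9 - 2)*24 = 4 + 7*24 = 4 + 168 = 172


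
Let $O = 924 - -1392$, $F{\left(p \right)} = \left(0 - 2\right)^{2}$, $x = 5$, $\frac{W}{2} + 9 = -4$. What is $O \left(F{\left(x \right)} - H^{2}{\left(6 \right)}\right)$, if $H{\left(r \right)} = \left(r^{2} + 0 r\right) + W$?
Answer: $-222336$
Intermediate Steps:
$W = -26$ ($W = -18 + 2 \left(-4\right) = -18 - 8 = -26$)
$H{\left(r \right)} = -26 + r^{2}$ ($H{\left(r \right)} = \left(r^{2} + 0 r\right) - 26 = \left(r^{2} + 0\right) - 26 = r^{2} - 26 = -26 + r^{2}$)
$F{\left(p \right)} = 4$ ($F{\left(p \right)} = \left(-2\right)^{2} = 4$)
$O = 2316$ ($O = 924 + 1392 = 2316$)
$O \left(F{\left(x \right)} - H^{2}{\left(6 \right)}\right) = 2316 \left(4 - \left(-26 + 6^{2}\right)^{2}\right) = 2316 \left(4 - \left(-26 + 36\right)^{2}\right) = 2316 \left(4 - 10^{2}\right) = 2316 \left(4 - 100\right) = 2316 \left(-96\right) = -222336$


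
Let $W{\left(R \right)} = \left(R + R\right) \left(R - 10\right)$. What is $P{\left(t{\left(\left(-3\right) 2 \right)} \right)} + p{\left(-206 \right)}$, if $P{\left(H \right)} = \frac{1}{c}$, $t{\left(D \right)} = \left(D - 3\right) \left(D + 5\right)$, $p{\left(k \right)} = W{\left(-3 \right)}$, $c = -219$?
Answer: $\frac{17081}{219} \approx 77.995$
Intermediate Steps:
$W{\left(R \right)} = 2 R \left(-10 + R\right)$
$p{\left(k \right)} = 78$ ($p{\left(k \right)} = 2 \left(-3\right) \left(-10 - 3\right) = 2 \left(-3\right) \left(-13\right) = 78$)
$t{\left(D \right)} = \left(-3 + D\right) \left(5 + D\right)$
$P{\left(H \right)} = - \frac{1}{219}$ ($P{\left(H \right)} = \frac{1}{-219} = - \frac{1}{219}$)
$P{\left(t{\left(\left(-3\right) 2 \right)} \right)} + p{\left(-206 \right)} = - \frac{1}{219} + 78 = \frac{17081}{219}$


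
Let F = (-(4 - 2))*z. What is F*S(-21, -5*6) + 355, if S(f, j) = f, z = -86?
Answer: -3257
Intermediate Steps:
F = 172 (F = -(4 - 2)*(-86) = -1*2*(-86) = -2*(-86) = 172)
F*S(-21, -5*6) + 355 = 172*(-21) + 355 = -3612 + 355 = -3257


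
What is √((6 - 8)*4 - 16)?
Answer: 2*I*√6 ≈ 4.899*I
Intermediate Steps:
√((6 - 8)*4 - 16) = √(-2*4 - 16) = √(-8 - 16) = √(-24) = 2*I*√6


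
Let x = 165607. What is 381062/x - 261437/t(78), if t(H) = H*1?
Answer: -3328159571/993642 ≈ -3349.5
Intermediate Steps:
t(H) = H
381062/x - 261437/t(78) = 381062/165607 - 261437/78 = -3328159571/993642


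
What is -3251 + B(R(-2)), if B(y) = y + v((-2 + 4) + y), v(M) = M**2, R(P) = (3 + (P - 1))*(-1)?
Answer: -3247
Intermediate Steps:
R(P) = -2 - P (R(P) = (3 + (-1 + P))*(-1) = (2 + P)*(-1) = -2 - P)
B(y) = y + (2 + y)**2 (B(y) = y + ((-2 + 4) + y)**2 = y + (2 + y)**2)
-3251 + B(R(-2)) = -3251 + ((-2 - 1*(-2)) + (2 + (-2 - 1*(-2)))**2) = -3251 + ((-2 + 2) + (2 + (-2 + 2))**2) = -3251 + (0 + (2 + 0)**2) = -3251 + (0 + 2**2) = -3251 + (0 + 4) = -3251 + 4 = -3247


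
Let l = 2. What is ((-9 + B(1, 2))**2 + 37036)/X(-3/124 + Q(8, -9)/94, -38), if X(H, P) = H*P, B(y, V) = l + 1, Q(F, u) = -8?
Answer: 15432544/1729 ≈ 8925.7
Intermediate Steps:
B(y, V) = 3 (B(y, V) = 2 + 1 = 3)
((-9 + B(1, 2))**2 + 37036)/X(-3/124 + Q(8, -9)/94, -38) = ((-9 + 3)**2 + 37036)/(((-3/124 - 8/94)*(-38))) = ((-6)**2 + 37036)/(((-3*1/124 - 8*1/94)*(-38))) = (36 + 37036)/(((-3/124 - 4/47)*(-38))) = 37072/((-637/5828*(-38))) = 37072/(12103/2914) = 37072*(2914/12103) = 15432544/1729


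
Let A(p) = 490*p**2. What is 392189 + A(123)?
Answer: 7805399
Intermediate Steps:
392189 + A(123) = 392189 + 490*123**2 = 392189 + 490*15129 = 392189 + 7413210 = 7805399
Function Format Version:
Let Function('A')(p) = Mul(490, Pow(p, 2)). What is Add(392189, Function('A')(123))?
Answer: 7805399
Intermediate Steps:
Add(392189, Function('A')(123)) = Add(392189, Mul(490, Pow(123, 2))) = Add(392189, Mul(490, 15129)) = Add(392189, 7413210) = 7805399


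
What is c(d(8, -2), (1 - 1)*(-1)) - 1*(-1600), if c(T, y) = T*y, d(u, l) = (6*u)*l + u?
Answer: 1600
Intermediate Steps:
d(u, l) = u + 6*l*u (d(u, l) = 6*l*u + u = u + 6*l*u)
c(d(8, -2), (1 - 1)*(-1)) - 1*(-1600) = (8*(1 + 6*(-2)))*((1 - 1)*(-1)) - 1*(-1600) = (8*(1 - 12))*(0*(-1)) + 1600 = (8*(-11))*0 + 1600 = -88*0 + 1600 = 0 + 1600 = 1600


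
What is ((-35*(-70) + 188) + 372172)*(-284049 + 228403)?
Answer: -20856677260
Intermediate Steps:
((-35*(-70) + 188) + 372172)*(-284049 + 228403) = ((2450 + 188) + 372172)*(-55646) = (2638 + 372172)*(-55646) = 374810*(-55646) = -20856677260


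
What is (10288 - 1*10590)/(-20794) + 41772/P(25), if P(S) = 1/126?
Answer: 54722239135/10397 ≈ 5.2633e+6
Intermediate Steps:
P(S) = 1/126
(10288 - 1*10590)/(-20794) + 41772/P(25) = (10288 - 1*10590)/(-20794) + 41772/(1/126) = (10288 - 10590)*(-1/20794) + 41772*126 = -302*(-1/20794) + 5263272 = 151/10397 + 5263272 = 54722239135/10397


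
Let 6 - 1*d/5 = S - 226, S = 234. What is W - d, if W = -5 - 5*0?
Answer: 5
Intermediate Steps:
W = -5 (W = -5 + 0 = -5)
d = -10 (d = 30 - 5*(234 - 226) = 30 - 5*8 = 30 - 40 = -10)
W - d = -5 - 1*(-10) = -5 + 10 = 5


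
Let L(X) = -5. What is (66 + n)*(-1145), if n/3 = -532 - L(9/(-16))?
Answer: 1734675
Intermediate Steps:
n = -1581 (n = 3*(-532 - 1*(-5)) = 3*(-532 + 5) = 3*(-527) = -1581)
(66 + n)*(-1145) = (66 - 1581)*(-1145) = -1515*(-1145) = 1734675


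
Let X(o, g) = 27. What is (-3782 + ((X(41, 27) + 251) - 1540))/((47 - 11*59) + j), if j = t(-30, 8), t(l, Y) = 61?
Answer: 5044/541 ≈ 9.3235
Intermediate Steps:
j = 61
(-3782 + ((X(41, 27) + 251) - 1540))/((47 - 11*59) + j) = (-3782 + ((27 + 251) - 1540))/((47 - 11*59) + 61) = (-3782 + (278 - 1540))/((47 - 1*649) + 61) = (-3782 - 1262)/((47 - 649) + 61) = -5044/(-602 + 61) = -5044/(-541) = -5044*(-1/541) = 5044/541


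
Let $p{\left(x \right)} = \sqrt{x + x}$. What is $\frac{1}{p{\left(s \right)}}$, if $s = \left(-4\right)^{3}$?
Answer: $- \frac{i \sqrt{2}}{16} \approx - 0.088388 i$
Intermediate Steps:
$s = -64$
$p{\left(x \right)} = \sqrt{2} \sqrt{x}$ ($p{\left(x \right)} = \sqrt{2 x} = \sqrt{2} \sqrt{x}$)
$\frac{1}{p{\left(s \right)}} = \frac{1}{\sqrt{2} \sqrt{-64}} = \frac{1}{\sqrt{2} \cdot 8 i} = \frac{1}{8 i \sqrt{2}} = - \frac{i \sqrt{2}}{16}$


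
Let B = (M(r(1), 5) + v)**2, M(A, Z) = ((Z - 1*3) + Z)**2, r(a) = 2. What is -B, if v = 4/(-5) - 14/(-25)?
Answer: -1485961/625 ≈ -2377.5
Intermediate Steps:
v = -6/25 (v = 4*(-1/5) - 14*(-1/25) = -4/5 + 14/25 = -6/25 ≈ -0.24000)
M(A, Z) = (-3 + 2*Z)**2 (M(A, Z) = ((Z - 3) + Z)**2 = ((-3 + Z) + Z)**2 = (-3 + 2*Z)**2)
B = 1485961/625 (B = ((-3 + 2*5)**2 - 6/25)**2 = ((-3 + 10)**2 - 6/25)**2 = (7**2 - 6/25)**2 = (49 - 6/25)**2 = (1219/25)**2 = 1485961/625 ≈ 2377.5)
-B = -1*1485961/625 = -1485961/625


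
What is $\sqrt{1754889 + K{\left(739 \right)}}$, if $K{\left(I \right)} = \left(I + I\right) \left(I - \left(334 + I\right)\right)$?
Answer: $\sqrt{1261237} \approx 1123.0$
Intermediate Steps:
$K{\left(I \right)} = - 668 I$ ($K{\left(I \right)} = 2 I \left(-334\right) = - 668 I$)
$\sqrt{1754889 + K{\left(739 \right)}} = \sqrt{1754889 - 493652} = \sqrt{1261237}$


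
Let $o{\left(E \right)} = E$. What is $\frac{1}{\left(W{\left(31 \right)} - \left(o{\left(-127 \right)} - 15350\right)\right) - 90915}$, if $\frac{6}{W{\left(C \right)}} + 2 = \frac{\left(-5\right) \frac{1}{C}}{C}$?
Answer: $- \frac{1927}{145374792} \approx -1.3255 \cdot 10^{-5}$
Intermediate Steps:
$W{\left(C \right)} = \frac{6}{-2 - \frac{5}{C^{2}}}$ ($W{\left(C \right)} = \frac{6}{-2 + \frac{\left(-5\right) \frac{1}{C}}{C}} = \frac{6}{-2 - \frac{5}{C^{2}}}$)
$\frac{1}{\left(W{\left(31 \right)} - \left(o{\left(-127 \right)} - 15350\right)\right) - 90915} = \frac{1}{\left(- \frac{6 \cdot 31^{2}}{5 + 2 \cdot 31^{2}} - \left(-127 - 15350\right)\right) - 90915} = \frac{1}{\left(\left(-6\right) 961 \frac{1}{5 + 2 \cdot 961} - \left(-127 - 15350\right)\right) - 90915} = \frac{1}{\left(\left(-6\right) 961 \frac{1}{5 + 1922} - -15477\right) - 90915} = \frac{1}{\left(\left(-6\right) 961 \cdot \frac{1}{1927} + 15477\right) - 90915} = \frac{1}{\left(- \frac{5766}{1927} + 15477\right) - 90915} = \frac{1}{\frac{29818413}{1927} - 90915} = \frac{1}{- \frac{145374792}{1927}} = - \frac{1927}{145374792}$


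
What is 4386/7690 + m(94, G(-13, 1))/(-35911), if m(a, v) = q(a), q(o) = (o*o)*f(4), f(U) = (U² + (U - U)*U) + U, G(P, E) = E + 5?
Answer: -600735577/138077795 ≈ -4.3507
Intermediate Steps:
G(P, E) = 5 + E
f(U) = U + U² (f(U) = (U² + 0*U) + U = (U² + 0) + U = U² + U = U + U²)
q(o) = 20*o² (q(o) = (o*o)*(4*(1 + 4)) = o²*(4*5) = o²*20 = 20*o²)
m(a, v) = 20*a²
4386/7690 + m(94, G(-13, 1))/(-35911) = 4386/7690 + (20*94²)/(-35911) = 4386*(1/7690) + (20*8836)*(-1/35911) = 2193/3845 + 176720*(-1/35911) = 2193/3845 - 176720/35911 = -600735577/138077795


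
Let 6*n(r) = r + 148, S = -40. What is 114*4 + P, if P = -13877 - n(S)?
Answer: -13439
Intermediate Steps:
n(r) = 74/3 + r/6 (n(r) = (r + 148)/6 = (148 + r)/6 = 74/3 + r/6)
P = -13895 (P = -13877 - (74/3 + (⅙)*(-40)) = -13877 - (74/3 - 20/3) = -13877 - 1*18 = -13877 - 18 = -13895)
114*4 + P = 114*4 - 13895 = 456 - 13895 = -13439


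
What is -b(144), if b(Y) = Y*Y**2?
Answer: -2985984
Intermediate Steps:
b(Y) = Y**3
-b(144) = -1*144**3 = -1*2985984 = -2985984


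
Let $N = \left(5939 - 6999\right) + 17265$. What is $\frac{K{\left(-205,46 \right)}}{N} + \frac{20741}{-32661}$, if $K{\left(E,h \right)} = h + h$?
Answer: $- \frac{333103093}{529271505} \approx -0.62936$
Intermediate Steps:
$K{\left(E,h \right)} = 2 h$
$N = 16205$ ($N = -1060 + 17265 = 16205$)
$\frac{K{\left(-205,46 \right)}}{N} + \frac{20741}{-32661} = \frac{2 \cdot 46}{16205} + \frac{20741}{-32661} = 92 \cdot \frac{1}{16205} + 20741 \left(- \frac{1}{32661}\right) = \frac{92}{16205} - \frac{20741}{32661} = - \frac{333103093}{529271505}$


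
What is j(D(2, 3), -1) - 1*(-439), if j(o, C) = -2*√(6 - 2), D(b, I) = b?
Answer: 435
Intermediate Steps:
j(o, C) = -4 (j(o, C) = -2*√4 = -2*2 = -4)
j(D(2, 3), -1) - 1*(-439) = -4 - 1*(-439) = -4 + 439 = 435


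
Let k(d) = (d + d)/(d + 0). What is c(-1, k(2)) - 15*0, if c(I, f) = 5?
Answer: 5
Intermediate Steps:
k(d) = 2 (k(d) = (2*d)/d = 2)
c(-1, k(2)) - 15*0 = 5 - 15*0 = 5 + 0 = 5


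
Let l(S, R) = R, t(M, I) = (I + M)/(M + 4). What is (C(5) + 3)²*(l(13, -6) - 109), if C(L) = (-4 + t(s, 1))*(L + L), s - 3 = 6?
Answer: -16693515/169 ≈ -98778.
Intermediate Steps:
s = 9 (s = 3 + 6 = 9)
t(M, I) = (I + M)/(4 + M)
C(L) = -84*L/13 (C(L) = (-4 + (1 + 9)/(4 + 9))*(L + L) = (-4 + 10/13)*(2*L) = -84*L/13)
(C(5) + 3)²*(l(13, -6) - 109) = (-84/13*5 + 3)²*(-6 - 109) = (-420/13 + 3)²*(-115) = (-381/13)²*(-115) = (145161/169)*(-115) = -16693515/169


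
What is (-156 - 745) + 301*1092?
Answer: 327791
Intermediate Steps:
(-156 - 745) + 301*1092 = -901 + 328692 = 327791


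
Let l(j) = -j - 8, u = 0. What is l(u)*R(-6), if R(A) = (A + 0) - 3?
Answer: 72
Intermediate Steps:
R(A) = -3 + A (R(A) = A - 3 = -3 + A)
l(j) = -8 - j
l(u)*R(-6) = (-8 - 1*0)*(-3 - 6) = (-8 + 0)*(-9) = -8*(-9) = 72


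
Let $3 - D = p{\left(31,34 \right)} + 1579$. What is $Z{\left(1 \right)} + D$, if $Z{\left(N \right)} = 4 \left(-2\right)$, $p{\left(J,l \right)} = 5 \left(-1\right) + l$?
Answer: $-1613$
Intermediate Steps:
$p{\left(J,l \right)} = -5 + l$
$Z{\left(N \right)} = -8$
$D = -1605$ ($D = 3 - \left(\left(-5 + 34\right) + 1579\right) = 3 - \left(29 + 1579\right) = 3 - 1608 = -1605$)
$Z{\left(1 \right)} + D = -8 - 1605 = -1613$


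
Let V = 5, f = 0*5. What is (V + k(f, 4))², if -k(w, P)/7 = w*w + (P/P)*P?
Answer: 529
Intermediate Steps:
f = 0
k(w, P) = -7*P - 7*w² (k(w, P) = -7*(w*w + (P/P)*P) = -7*(w² + 1*P) = -7*(w² + P) = -7*(P + w²) = -7*P - 7*w²)
(V + k(f, 4))² = (5 + (-7*4 - 7*0²))² = (5 + (-28 - 7*0))² = (5 + (-28 + 0))² = (5 - 28)² = (-23)² = 529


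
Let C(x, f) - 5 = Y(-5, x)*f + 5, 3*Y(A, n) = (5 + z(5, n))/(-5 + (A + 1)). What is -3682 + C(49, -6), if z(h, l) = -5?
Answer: -3672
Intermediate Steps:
Y(A, n) = 0 (Y(A, n) = ((5 - 5)/(-5 + (A + 1)))/3 = (0/(-5 + (1 + A)))/3 = (0/(-4 + A))/3 = (1/3)*0 = 0)
C(x, f) = 10 (C(x, f) = 5 + (0*f + 5) = 5 + (0 + 5) = 5 + 5 = 10)
-3682 + C(49, -6) = -3682 + 10 = -3672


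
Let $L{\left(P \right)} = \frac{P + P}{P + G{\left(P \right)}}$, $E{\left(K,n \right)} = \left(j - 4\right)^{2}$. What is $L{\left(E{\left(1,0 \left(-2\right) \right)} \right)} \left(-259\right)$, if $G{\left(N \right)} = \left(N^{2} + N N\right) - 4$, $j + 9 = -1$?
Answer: $- \frac{12691}{9628} \approx -1.3181$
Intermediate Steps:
$j = -10$ ($j = -9 - 1 = -10$)
$G{\left(N \right)} = -4 + 2 N^{2}$ ($G{\left(N \right)} = \left(N^{2} + N^{2}\right) - 4 = 2 N^{2} - 4 = -4 + 2 N^{2}$)
$E{\left(K,n \right)} = 196$ ($E{\left(K,n \right)} = \left(-10 - 4\right)^{2} = \left(-14\right)^{2} = 196$)
$L{\left(P \right)} = \frac{2 P}{-4 + P + 2 P^{2}}$ ($L{\left(P \right)} = \frac{P + P}{P + \left(-4 + 2 P^{2}\right)} = \frac{2 P}{-4 + P + 2 P^{2}}$)
$L{\left(E{\left(1,0 \left(-2\right) \right)} \right)} \left(-259\right) = 2 \cdot 196 \frac{1}{-4 + 196 + 2 \cdot 196^{2}} \left(-259\right) = 2 \cdot 196 \frac{1}{-4 + 196 + 2 \cdot 38416} \left(-259\right) = 2 \cdot 196 \frac{1}{-4 + 196 + 76832} \left(-259\right) = 2 \cdot 196 \cdot \frac{1}{77024} \left(-259\right) = \frac{49}{9628} \left(-259\right) = - \frac{12691}{9628}$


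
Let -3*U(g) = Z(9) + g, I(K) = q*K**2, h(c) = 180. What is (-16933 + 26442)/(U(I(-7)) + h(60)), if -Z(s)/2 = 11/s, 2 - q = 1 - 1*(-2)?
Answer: 256743/5323 ≈ 48.233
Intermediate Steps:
q = -1 (q = 2 - (1 - 1*(-2)) = 2 - (1 + 2) = 2 - 1*3 = 2 - 3 = -1)
Z(s) = -22/s
I(K) = -K**2
U(g) = 22/27 - g/3 (U(g) = -(-22/9 + g)/3 = 22/27 - g/3)
(-16933 + 26442)/(U(I(-7)) + h(60)) = (-16933 + 26442)/((22/27 - (-1)*(-7)**2/3) + 180) = 9509/((22/27 - (-1)*49/3) + 180) = 9509/((22/27 - 1/3*(-49)) + 180) = 9509/((22/27 + 49/3) + 180) = 9509/(463/27 + 180) = 9509/(5323/27) = 9509*(27/5323) = 256743/5323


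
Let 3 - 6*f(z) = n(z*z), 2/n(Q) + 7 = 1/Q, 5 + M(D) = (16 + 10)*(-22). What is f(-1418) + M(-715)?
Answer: -48681635305/84450402 ≈ -576.45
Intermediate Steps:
M(D) = -577 (M(D) = -5 + (16 + 10)*(-22) = -5 + 26*(-22) = -5 - 572 = -577)
n(Q) = 2/(-7 + 1/Q)
f(z) = ½ + z²/(3*(-1 + 7*z²)) (f(z) = ½ - (-1)*z*z/(3*(-1 + 7*(z*z))) = ½ - (-1)*z²/(3*(-1 + 7*z²)) = ½ + z²/(3*(-1 + 7*z²)))
f(-1418) + M(-715) = (-3 + 23*(-1418)²)/(6*(-1 + 7*(-1418)²)) - 577 = (-3 + 23*2010724)/(6*(-1 + 7*2010724)) - 577 = (-3 + 46246652)/(6*(-1 + 14075068)) - 577 = (⅙)*46246649/14075067 - 577 = (⅙)*(1/14075067)*46246649 - 577 = 46246649/84450402 - 577 = -48681635305/84450402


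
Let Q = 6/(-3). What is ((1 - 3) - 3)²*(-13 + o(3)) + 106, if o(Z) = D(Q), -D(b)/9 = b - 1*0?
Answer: 231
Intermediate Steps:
Q = -2 (Q = 6*(-⅓) = -2)
D(b) = -9*b (D(b) = -9*(b - 1*0) = -9*(b + 0) = -9*b)
o(Z) = 18 (o(Z) = -9*(-2) = 18)
((1 - 3) - 3)²*(-13 + o(3)) + 106 = ((1 - 3) - 3)²*(-13 + 18) + 106 = (-2 - 3)²*5 + 106 = (-5)²*5 + 106 = 25*5 + 106 = 125 + 106 = 231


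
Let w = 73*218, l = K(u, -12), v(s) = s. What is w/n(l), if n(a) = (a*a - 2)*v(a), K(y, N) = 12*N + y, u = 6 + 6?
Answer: -7957/1149852 ≈ -0.0069200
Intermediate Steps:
u = 12
K(y, N) = y + 12*N
l = -132 (l = 12 + 12*(-12) = 12 - 144 = -132)
w = 15914
n(a) = a*(-2 + a**2) (n(a) = (a*a - 2)*a = (a**2 - 2)*a = (-2 + a**2)*a = a*(-2 + a**2))
w/n(l) = 15914/((-132*(-2 + (-132)**2))) = 15914/((-132*(-2 + 17424))) = 15914/((-132*17422)) = 15914/(-2299704) = 15914*(-1/2299704) = -7957/1149852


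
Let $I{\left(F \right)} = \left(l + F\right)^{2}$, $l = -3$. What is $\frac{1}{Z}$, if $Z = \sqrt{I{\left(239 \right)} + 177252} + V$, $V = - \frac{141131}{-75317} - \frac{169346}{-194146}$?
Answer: $- \frac{36697572903636310116}{3112919318476772247453493} + \frac{53454334756780673881 \sqrt{58237}}{6225838636953544494906986} \approx 0.0020602$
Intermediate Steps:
$V = \frac{20077325904}{7311247141}$ ($V = \left(-141131\right) \left(- \frac{1}{75317}\right) - - \frac{84673}{97073} = \frac{141131}{75317} + \frac{84673}{97073} = \frac{20077325904}{7311247141} \approx 2.7461$)
$I{\left(F \right)} = \left(-3 + F\right)^{2}$
$Z = \frac{20077325904}{7311247141} + 2 \sqrt{58237}$ ($Z = \sqrt{\left(-3 + 239\right)^{2} + 177252} + \frac{20077325904}{7311247141} = \sqrt{236^{2} + 177252} + \frac{20077325904}{7311247141} = \sqrt{55696 + 177252} + \frac{20077325904}{7311247141} = \sqrt{232948} + \frac{20077325904}{7311247141} = 2 \sqrt{58237} + \frac{20077325904}{7311247141} = \frac{20077325904}{7311247141} + 2 \sqrt{58237} \approx 485.39$)
$\frac{1}{Z} = \frac{1}{\frac{20077325904}{7311247141} + 2 \sqrt{58237}}$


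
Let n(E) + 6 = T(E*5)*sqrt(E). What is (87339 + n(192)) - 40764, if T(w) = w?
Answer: 46569 + 7680*sqrt(3) ≈ 59871.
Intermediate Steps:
n(E) = -6 + 5*E**(3/2) (n(E) = -6 + (E*5)*sqrt(E) = -6 + (5*E)*sqrt(E) = -6 + 5*E**(3/2))
(87339 + n(192)) - 40764 = (87339 + (-6 + 5*192**(3/2))) - 40764 = (87339 + (-6 + 5*(1536*sqrt(3)))) - 40764 = (87339 + (-6 + 7680*sqrt(3))) - 40764 = (87333 + 7680*sqrt(3)) - 40764 = 46569 + 7680*sqrt(3)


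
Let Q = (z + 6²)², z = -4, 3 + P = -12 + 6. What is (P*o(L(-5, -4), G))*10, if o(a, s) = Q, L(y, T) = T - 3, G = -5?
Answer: -92160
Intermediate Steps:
P = -9 (P = -3 + (-12 + 6) = -3 - 6 = -9)
L(y, T) = -3 + T
Q = 1024 (Q = (-4 + 6²)² = (-4 + 36)² = 32² = 1024)
o(a, s) = 1024
(P*o(L(-5, -4), G))*10 = -9*1024*10 = -9216*10 = -92160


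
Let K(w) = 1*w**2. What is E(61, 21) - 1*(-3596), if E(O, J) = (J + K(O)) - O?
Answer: 7277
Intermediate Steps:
K(w) = w**2
E(O, J) = J + O**2 - O (E(O, J) = (J + O**2) - O = J + O**2 - O)
E(61, 21) - 1*(-3596) = (21 + 61**2 - 1*61) - 1*(-3596) = (21 + 3721 - 61) + 3596 = 3681 + 3596 = 7277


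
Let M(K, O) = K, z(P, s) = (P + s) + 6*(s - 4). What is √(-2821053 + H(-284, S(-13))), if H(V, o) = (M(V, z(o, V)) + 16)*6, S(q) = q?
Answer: 3*I*√313629 ≈ 1680.1*I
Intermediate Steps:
z(P, s) = -24 + P + 7*s (z(P, s) = (P + s) + 6*(-4 + s) = (P + s) + (-24 + 6*s) = -24 + P + 7*s)
H(V, o) = 96 + 6*V (H(V, o) = (V + 16)*6 = (16 + V)*6 = 96 + 6*V)
√(-2821053 + H(-284, S(-13))) = √(-2821053 + (96 + 6*(-284))) = √(-2821053 + (96 - 1704)) = √(-2821053 - 1608) = √(-2822661) = 3*I*√313629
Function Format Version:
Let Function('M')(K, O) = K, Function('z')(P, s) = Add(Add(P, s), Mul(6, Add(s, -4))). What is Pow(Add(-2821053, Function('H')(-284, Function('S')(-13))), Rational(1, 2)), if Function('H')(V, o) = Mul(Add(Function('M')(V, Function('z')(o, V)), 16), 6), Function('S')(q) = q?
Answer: Mul(3, I, Pow(313629, Rational(1, 2))) ≈ Mul(1680.1, I)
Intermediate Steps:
Function('z')(P, s) = Add(-24, P, Mul(7, s)) (Function('z')(P, s) = Add(Add(P, s), Mul(6, Add(-4, s))) = Add(Add(P, s), Add(-24, Mul(6, s))) = Add(-24, P, Mul(7, s)))
Function('H')(V, o) = Add(96, Mul(6, V)) (Function('H')(V, o) = Mul(Add(V, 16), 6) = Mul(Add(16, V), 6) = Add(96, Mul(6, V)))
Pow(Add(-2821053, Function('H')(-284, Function('S')(-13))), Rational(1, 2)) = Pow(Add(-2821053, Add(96, Mul(6, -284))), Rational(1, 2)) = Pow(Add(-2821053, Add(96, -1704)), Rational(1, 2)) = Pow(Add(-2821053, -1608), Rational(1, 2)) = Pow(-2822661, Rational(1, 2)) = Mul(3, I, Pow(313629, Rational(1, 2)))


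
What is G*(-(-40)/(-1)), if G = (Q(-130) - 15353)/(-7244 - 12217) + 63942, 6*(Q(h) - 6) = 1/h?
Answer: -1941249350042/758979 ≈ -2.5577e+6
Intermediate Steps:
Q(h) = 6 + 1/(6*h)
G = 970624675021/15179580 (G = ((6 + (⅙)/(-130)) - 15353)/(-7244 - 12217) + 63942 = ((6 + (⅙)*(-1/130)) - 15353)/(-19461) + 63942 = ((6 - 1/780) - 15353)*(-1/19461) + 63942 = (4679/780 - 15353)*(-1/19461) + 63942 = -11970661/780*(-1/19461) + 63942 = 11970661/15179580 + 63942 = 970624675021/15179580 ≈ 63943.)
G*(-(-40)/(-1)) = 970624675021*(-(-40)/(-1))/15179580 = 970624675021*(-(-40)*(-1))/15179580 = 970624675021*(-8*5)/15179580 = (970624675021/15179580)*(-40) = -1941249350042/758979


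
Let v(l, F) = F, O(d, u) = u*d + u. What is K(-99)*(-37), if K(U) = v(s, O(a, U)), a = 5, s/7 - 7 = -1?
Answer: 21978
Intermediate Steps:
s = 42 (s = 49 + 7*(-1) = 49 - 7 = 42)
O(d, u) = u + d*u (O(d, u) = d*u + u = u + d*u)
K(U) = 6*U (K(U) = U*(1 + 5) = U*6 = 6*U)
K(-99)*(-37) = (6*(-99))*(-37) = -594*(-37) = 21978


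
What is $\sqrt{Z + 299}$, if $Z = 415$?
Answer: $\sqrt{714} \approx 26.721$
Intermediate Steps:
$\sqrt{Z + 299} = \sqrt{415 + 299} = \sqrt{714}$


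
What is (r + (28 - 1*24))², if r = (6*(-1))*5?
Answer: 676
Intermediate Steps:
r = -30 (r = -6*5 = -30)
(r + (28 - 1*24))² = (-30 + (28 - 1*24))² = (-30 + (28 - 24))² = (-30 + 4)² = (-26)² = 676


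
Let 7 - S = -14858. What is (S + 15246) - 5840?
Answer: 24271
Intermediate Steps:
S = 14865 (S = 7 - 1*(-14858) = 7 + 14858 = 14865)
(S + 15246) - 5840 = (14865 + 15246) - 5840 = 30111 - 5840 = 24271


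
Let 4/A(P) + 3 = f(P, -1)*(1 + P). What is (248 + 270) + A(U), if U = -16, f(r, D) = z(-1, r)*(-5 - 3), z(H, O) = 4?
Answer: 247090/477 ≈ 518.01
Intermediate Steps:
f(r, D) = -32 (f(r, D) = 4*(-5 - 3) = 4*(-8) = -32)
A(P) = 4/(-35 - 32*P) (A(P) = 4/(-3 - 32*(1 + P)) = 4/(-3 + (-32 - 32*P)) = 4/(-35 - 32*P))
(248 + 270) + A(U) = (248 + 270) - 4/(35 + 32*(-16)) = 518 - 4/(35 - 512) = 518 - 4/(-477) = 518 - 4*(-1/477) = 518 + 4/477 = 247090/477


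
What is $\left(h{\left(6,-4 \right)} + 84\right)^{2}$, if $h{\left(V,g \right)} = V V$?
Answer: $14400$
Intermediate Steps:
$h{\left(V,g \right)} = V^{2}$
$\left(h{\left(6,-4 \right)} + 84\right)^{2} = \left(6^{2} + 84\right)^{2} = \left(36 + 84\right)^{2} = 120^{2} = 14400$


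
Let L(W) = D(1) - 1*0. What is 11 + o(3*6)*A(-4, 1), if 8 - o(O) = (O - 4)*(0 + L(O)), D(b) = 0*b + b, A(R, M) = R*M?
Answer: 35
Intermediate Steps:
A(R, M) = M*R
D(b) = b (D(b) = 0 + b = b)
L(W) = 1 (L(W) = 1 - 1*0 = 1 + 0 = 1)
o(O) = 12 - O (o(O) = 8 - (O - 4)*(0 + 1) = 8 - (-4 + O) = 8 + (4 - O) = 12 - O)
11 + o(3*6)*A(-4, 1) = 11 + (12 - 3*6)*(1*(-4)) = 11 + (12 - 1*18)*(-4) = 11 + (12 - 18)*(-4) = 11 - 6*(-4) = 11 + 24 = 35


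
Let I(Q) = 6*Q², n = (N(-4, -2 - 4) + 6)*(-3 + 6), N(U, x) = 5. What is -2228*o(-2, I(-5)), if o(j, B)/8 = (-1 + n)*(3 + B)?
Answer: -87266304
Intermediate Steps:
n = 33 (n = (5 + 6)*(-3 + 6) = 11*3 = 33)
o(j, B) = 768 + 256*B (o(j, B) = 8*((-1 + 33)*(3 + B)) = 8*(32*(3 + B)) = 8*(96 + 32*B) = 768 + 256*B)
-2228*o(-2, I(-5)) = -2228*(768 + 256*(6*(-5)²)) = -2228*(768 + 256*(6*25)) = -2228*(768 + 256*150) = -2228*(768 + 38400) = -2228*39168 = -87266304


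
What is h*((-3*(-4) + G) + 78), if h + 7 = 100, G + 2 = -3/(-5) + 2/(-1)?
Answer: 40269/5 ≈ 8053.8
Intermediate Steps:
G = -17/5 (G = -2 + (-3/(-5) + 2/(-1)) = -2 + (-3*(-1/5) + 2*(-1)) = -2 + (3/5 - 2) = -2 - 7/5 = -17/5 ≈ -3.4000)
h = 93 (h = -7 + 100 = 93)
h*((-3*(-4) + G) + 78) = 93*((-3*(-4) - 17/5) + 78) = 93*((12 - 17/5) + 78) = 93*(43/5 + 78) = 93*(433/5) = 40269/5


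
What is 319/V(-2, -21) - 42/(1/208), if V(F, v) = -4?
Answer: -35263/4 ≈ -8815.8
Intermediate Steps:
319/V(-2, -21) - 42/(1/208) = 319/(-4) - 42/(1/208) = 319*(-¼) - 42/1/208 = -319/4 - 42*208 = -319/4 - 8736 = -35263/4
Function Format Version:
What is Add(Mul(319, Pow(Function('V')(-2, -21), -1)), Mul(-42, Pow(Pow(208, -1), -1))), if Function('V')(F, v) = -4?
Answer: Rational(-35263, 4) ≈ -8815.8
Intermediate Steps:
Add(Mul(319, Pow(Function('V')(-2, -21), -1)), Mul(-42, Pow(Pow(208, -1), -1))) = Add(Mul(319, Pow(-4, -1)), Mul(-42, Pow(Pow(208, -1), -1))) = Add(Mul(319, Rational(-1, 4)), Mul(-42, Pow(Rational(1, 208), -1))) = Add(Rational(-319, 4), Mul(-42, 208)) = Add(Rational(-319, 4), -8736) = Rational(-35263, 4)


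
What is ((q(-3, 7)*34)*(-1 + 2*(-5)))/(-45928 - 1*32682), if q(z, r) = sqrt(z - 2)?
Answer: 187*I*sqrt(5)/39305 ≈ 0.010638*I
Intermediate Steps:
q(z, r) = sqrt(-2 + z)
((q(-3, 7)*34)*(-1 + 2*(-5)))/(-45928 - 1*32682) = ((sqrt(-2 - 3)*34)*(-1 + 2*(-5)))/(-45928 - 1*32682) = ((sqrt(-5)*34)*(-1 - 10))/(-45928 - 32682) = (((I*sqrt(5))*34)*(-11))/(-78610) = ((34*I*sqrt(5))*(-11))*(-1/78610) = -374*I*sqrt(5)*(-1/78610) = 187*I*sqrt(5)/39305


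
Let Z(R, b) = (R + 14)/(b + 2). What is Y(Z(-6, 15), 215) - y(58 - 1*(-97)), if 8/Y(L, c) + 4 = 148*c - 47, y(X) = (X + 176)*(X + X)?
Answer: -3259817082/31769 ≈ -1.0261e+5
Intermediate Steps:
Z(R, b) = (14 + R)/(2 + b)
y(X) = 2*X*(176 + X) (y(X) = (176 + X)*(2*X) = 2*X*(176 + X))
Y(L, c) = 8/(-51 + 148*c) (Y(L, c) = 8/(-4 + (148*c - 47)) = 8/(-4 + (-47 + 148*c)) = 8/(-51 + 148*c))
Y(Z(-6, 15), 215) - y(58 - 1*(-97)) = 8/(-51 + 148*215) - 2*(58 - 1*(-97))*(176 + (58 - 1*(-97))) = 8/(-51 + 31820) - 2*(58 + 97)*(176 + (58 + 97)) = 8/31769 - 2*155*(176 + 155) = 8*(1/31769) - 2*155*331 = 8/31769 - 1*102610 = 8/31769 - 102610 = -3259817082/31769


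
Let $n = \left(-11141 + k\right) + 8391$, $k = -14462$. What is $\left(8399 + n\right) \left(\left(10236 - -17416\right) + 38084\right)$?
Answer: $-579331368$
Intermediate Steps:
$n = -17212$ ($n = \left(-11141 - 14462\right) + 8391 = -25603 + 8391 = -17212$)
$\left(8399 + n\right) \left(\left(10236 - -17416\right) + 38084\right) = \left(8399 - 17212\right) \left(\left(10236 - -17416\right) + 38084\right) = - 8813 \left(\left(10236 + 17416\right) + 38084\right) = - 8813 \left(27652 + 38084\right) = \left(-8813\right) 65736 = -579331368$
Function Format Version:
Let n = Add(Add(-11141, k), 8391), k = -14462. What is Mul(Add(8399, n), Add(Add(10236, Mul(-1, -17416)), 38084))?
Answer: -579331368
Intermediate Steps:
n = -17212 (n = Add(Add(-11141, -14462), 8391) = Add(-25603, 8391) = -17212)
Mul(Add(8399, n), Add(Add(10236, Mul(-1, -17416)), 38084)) = Mul(Add(8399, -17212), Add(Add(10236, Mul(-1, -17416)), 38084)) = Mul(-8813, Add(Add(10236, 17416), 38084)) = Mul(-8813, Add(27652, 38084)) = Mul(-8813, 65736) = -579331368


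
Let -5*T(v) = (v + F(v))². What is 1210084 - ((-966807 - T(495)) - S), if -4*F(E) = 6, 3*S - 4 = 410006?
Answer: 45297051/20 ≈ 2.2649e+6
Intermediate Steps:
S = 136670 (S = 4/3 + (⅓)*410006 = 4/3 + 410006/3 = 136670)
F(E) = -3/2 (F(E) = -¼*6 = -3/2)
T(v) = -(-3/2 + v)²/5 (T(v) = -(v - 3/2)²/5 = -(-3/2 + v)²/5)
1210084 - ((-966807 - T(495)) - S) = 1210084 - ((-966807 - (-1)*(-3 + 2*495)²/20) - 1*136670) = 1210084 - ((-966807 - (-1)*(-3 + 990)²/20) - 136670) = 1210084 - ((-966807 - (-1)*987²/20) - 136670) = 1210084 - ((-966807 - (-1)*974169/20) - 136670) = 1210084 - ((-966807 - 1*(-974169/20)) - 136670) = 1210084 - ((-966807 + 974169/20) - 136670) = 1210084 - (-18361971/20 - 136670) = 1210084 - 1*(-21095371/20) = 1210084 + 21095371/20 = 45297051/20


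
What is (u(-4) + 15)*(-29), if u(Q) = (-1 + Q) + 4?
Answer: -406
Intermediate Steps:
u(Q) = 3 + Q
(u(-4) + 15)*(-29) = ((3 - 4) + 15)*(-29) = (-1 + 15)*(-29) = 14*(-29) = -406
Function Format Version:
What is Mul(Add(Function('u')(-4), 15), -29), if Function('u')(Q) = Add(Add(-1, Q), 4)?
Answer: -406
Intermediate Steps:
Function('u')(Q) = Add(3, Q)
Mul(Add(Function('u')(-4), 15), -29) = Mul(Add(Add(3, -4), 15), -29) = Mul(Add(-1, 15), -29) = Mul(14, -29) = -406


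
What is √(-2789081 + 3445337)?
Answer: 8*√10254 ≈ 810.10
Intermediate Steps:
√(-2789081 + 3445337) = √656256 = 8*√10254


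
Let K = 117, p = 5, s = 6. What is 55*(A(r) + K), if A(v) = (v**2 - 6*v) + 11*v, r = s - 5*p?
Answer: 21065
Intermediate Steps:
r = -19 (r = 6 - 5*5 = 6 - 25 = -19)
A(v) = v**2 + 5*v
55*(A(r) + K) = 55*(-19*(5 - 19) + 117) = 55*(-19*(-14) + 117) = 55*(266 + 117) = 55*383 = 21065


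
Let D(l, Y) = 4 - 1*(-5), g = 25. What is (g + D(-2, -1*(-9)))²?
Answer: 1156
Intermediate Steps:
D(l, Y) = 9 (D(l, Y) = 4 + 5 = 9)
(g + D(-2, -1*(-9)))² = (25 + 9)² = 34² = 1156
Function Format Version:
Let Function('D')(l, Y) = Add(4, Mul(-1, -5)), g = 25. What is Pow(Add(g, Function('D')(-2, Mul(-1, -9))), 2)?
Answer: 1156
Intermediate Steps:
Function('D')(l, Y) = 9 (Function('D')(l, Y) = Add(4, 5) = 9)
Pow(Add(g, Function('D')(-2, Mul(-1, -9))), 2) = Pow(Add(25, 9), 2) = Pow(34, 2) = 1156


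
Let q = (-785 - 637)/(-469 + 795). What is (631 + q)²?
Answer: 10432988164/26569 ≈ 3.9268e+5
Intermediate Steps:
q = -711/163 (q = -1422/326 = -1422*1/326 = -711/163 ≈ -4.3620)
(631 + q)² = (631 - 711/163)² = (102142/163)² = 10432988164/26569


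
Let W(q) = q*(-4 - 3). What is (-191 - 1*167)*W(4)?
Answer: 10024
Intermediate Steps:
W(q) = -7*q (W(q) = q*(-7) = -7*q)
(-191 - 1*167)*W(4) = (-191 - 1*167)*(-7*4) = (-191 - 167)*(-28) = -358*(-28) = 10024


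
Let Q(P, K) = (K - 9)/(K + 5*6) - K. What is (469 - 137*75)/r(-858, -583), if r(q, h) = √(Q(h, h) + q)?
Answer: 9806*I*√83770099/151483 ≈ 592.48*I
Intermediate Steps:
Q(P, K) = -K + (-9 + K)/(30 + K) (Q(P, K) = (-9 + K)/(K + 30) - K = (-9 + K)/(30 + K) - K = -K + (-9 + K)/(30 + K))
r(q, h) = √(q + (-9 - h² - 29*h)/(30 + h)) (r(q, h) = √((-9 - h² - 29*h)/(30 + h) + q) = √(q + (-9 - h² - 29*h)/(30 + h)))
(469 - 137*75)/r(-858, -583) = (469 - 137*75)/(√((-9 - 1*(-583)² - 29*(-583) - 858*(30 - 583))/(30 - 583))) = (469 - 10275)/(√((-9 - 1*339889 + 16907 - 858*(-553))/(-553))) = -9806*(-I*√553/√(-9 - 339889 + 16907 + 474474)) = -9806*(-I*√83770099/151483) = -(-9806)*I*√83770099/151483 = 9806*I*√83770099/151483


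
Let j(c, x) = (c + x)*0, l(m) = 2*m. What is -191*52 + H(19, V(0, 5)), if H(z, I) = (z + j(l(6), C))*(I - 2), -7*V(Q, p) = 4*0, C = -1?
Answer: -9970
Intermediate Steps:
j(c, x) = 0
V(Q, p) = 0 (V(Q, p) = -4*0/7 = -⅐*0 = 0)
H(z, I) = z*(-2 + I) (H(z, I) = (z + 0)*(I - 2) = z*(-2 + I))
-191*52 + H(19, V(0, 5)) = -191*52 + 19*(-2 + 0) = -9932 + 19*(-2) = -9932 - 38 = -9970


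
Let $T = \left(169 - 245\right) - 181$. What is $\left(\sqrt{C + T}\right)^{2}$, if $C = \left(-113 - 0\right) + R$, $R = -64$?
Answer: $-434$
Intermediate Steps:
$C = -177$ ($C = \left(-113 - 0\right) - 64 = \left(-113 + 0\right) - 64 = -113 - 64 = -177$)
$T = -257$ ($T = -76 - 181 = -257$)
$\left(\sqrt{C + T}\right)^{2} = \left(\sqrt{-177 - 257}\right)^{2} = \left(\sqrt{-434}\right)^{2} = \left(i \sqrt{434}\right)^{2} = -434$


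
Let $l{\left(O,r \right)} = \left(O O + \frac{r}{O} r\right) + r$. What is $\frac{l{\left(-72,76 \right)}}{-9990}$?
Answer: $- \frac{23309}{44955} \approx -0.5185$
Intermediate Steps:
$l{\left(O,r \right)} = r + O^{2} + \frac{r^{2}}{O}$ ($l{\left(O,r \right)} = \left(O^{2} + \frac{r^{2}}{O}\right) + r = r + O^{2} + \frac{r^{2}}{O}$)
$\frac{l{\left(-72,76 \right)}}{-9990} = \frac{76 + \left(-72\right)^{2} + \frac{76^{2}}{-72}}{-9990} = \left(76 + 5184 - \frac{722}{9}\right) \left(- \frac{1}{9990}\right) = \frac{46618}{9} \left(- \frac{1}{9990}\right) = - \frac{23309}{44955}$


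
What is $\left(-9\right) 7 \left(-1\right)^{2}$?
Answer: $-63$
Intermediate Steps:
$\left(-9\right) 7 \left(-1\right)^{2} = \left(-63\right) 1 = -63$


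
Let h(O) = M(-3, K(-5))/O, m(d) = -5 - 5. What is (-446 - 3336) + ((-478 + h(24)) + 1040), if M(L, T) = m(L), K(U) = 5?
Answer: -38645/12 ≈ -3220.4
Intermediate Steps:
m(d) = -10
M(L, T) = -10
h(O) = -10/O
(-446 - 3336) + ((-478 + h(24)) + 1040) = (-446 - 3336) + ((-478 - 10/24) + 1040) = -3782 + ((-478 - 10*1/24) + 1040) = -3782 + ((-478 - 5/12) + 1040) = -3782 + (-5741/12 + 1040) = -3782 + 6739/12 = -38645/12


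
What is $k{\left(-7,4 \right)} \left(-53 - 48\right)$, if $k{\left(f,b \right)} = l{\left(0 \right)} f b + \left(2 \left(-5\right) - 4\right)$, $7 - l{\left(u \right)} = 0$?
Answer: $21210$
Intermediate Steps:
$l{\left(u \right)} = 7$ ($l{\left(u \right)} = 7 - 0 = 7 + 0 = 7$)
$k{\left(f,b \right)} = -14 + 7 b f$ ($k{\left(f,b \right)} = 7 f b + \left(2 \left(-5\right) - 4\right) = 7 b f - 14 = -14 + 7 b f$)
$k{\left(-7,4 \right)} \left(-53 - 48\right) = \left(-14 + 7 \cdot 4 \left(-7\right)\right) \left(-53 - 48\right) = \left(-14 - 196\right) \left(-53 - 48\right) = \left(-210\right) \left(-101\right) = 21210$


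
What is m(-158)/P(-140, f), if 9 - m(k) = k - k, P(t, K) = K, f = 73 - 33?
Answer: 9/40 ≈ 0.22500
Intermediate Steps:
f = 40
m(k) = 9 (m(k) = 9 - (k - k) = 9 - 1*0 = 9 + 0 = 9)
m(-158)/P(-140, f) = 9/40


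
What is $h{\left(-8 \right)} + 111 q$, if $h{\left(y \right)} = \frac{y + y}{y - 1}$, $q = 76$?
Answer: $\frac{75940}{9} \approx 8437.8$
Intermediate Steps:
$h{\left(y \right)} = \frac{2 y}{-1 + y}$
$h{\left(-8 \right)} + 111 q = 2 \left(-8\right) \frac{1}{-1 - 8} + 111 \cdot 76 = 2 \left(-8\right) \frac{1}{-9} + 8436 = 2 \left(-8\right) \left(- \frac{1}{9}\right) + 8436 = \frac{16}{9} + 8436 = \frac{75940}{9}$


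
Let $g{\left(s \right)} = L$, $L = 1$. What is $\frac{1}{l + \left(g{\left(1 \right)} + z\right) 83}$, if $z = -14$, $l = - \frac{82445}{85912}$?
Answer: $- \frac{85912}{92781493} \approx -0.00092596$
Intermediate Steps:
$l = - \frac{82445}{85912}$ ($l = \left(-82445\right) \frac{1}{85912} = - \frac{82445}{85912} \approx -0.95964$)
$g{\left(s \right)} = 1$
$\frac{1}{l + \left(g{\left(1 \right)} + z\right) 83} = \frac{1}{- \frac{82445}{85912} + \left(1 - 14\right) 83} = \frac{1}{- \frac{82445}{85912} - 1079} = \frac{1}{- \frac{92781493}{85912}} = - \frac{85912}{92781493}$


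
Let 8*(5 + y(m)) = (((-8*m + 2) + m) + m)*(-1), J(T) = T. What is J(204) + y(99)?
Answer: 273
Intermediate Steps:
y(m) = -21/4 + 3*m/4 (y(m) = -5 + ((((-8*m + 2) + m) + m)*(-1))/8 = -5 + ((((2 - 8*m) + m) + m)*(-1))/8 = -5 + (((2 - 7*m) + m)*(-1))/8 = -5 + ((2 - 6*m)*(-1))/8 = -5 + (-2 + 6*m)/8 = -5 + (-¼ + 3*m/4) = -21/4 + 3*m/4)
J(204) + y(99) = 204 + (-21/4 + (¾)*99) = 204 + (-21/4 + 297/4) = 204 + 69 = 273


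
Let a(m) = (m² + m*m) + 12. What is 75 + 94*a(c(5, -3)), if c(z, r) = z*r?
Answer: 43503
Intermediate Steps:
c(z, r) = r*z
a(m) = 12 + 2*m² (a(m) = (m² + m²) + 12 = 2*m² + 12 = 12 + 2*m²)
75 + 94*a(c(5, -3)) = 75 + 94*(12 + 2*(-3*5)²) = 75 + 94*(12 + 2*(-15)²) = 75 + 94*(12 + 2*225) = 75 + 94*(12 + 450) = 75 + 94*462 = 75 + 43428 = 43503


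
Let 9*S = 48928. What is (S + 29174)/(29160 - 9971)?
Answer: 311494/172701 ≈ 1.8037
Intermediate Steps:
S = 48928/9 (S = (1/9)*48928 = 48928/9 ≈ 5436.4)
(S + 29174)/(29160 - 9971) = (48928/9 + 29174)/(29160 - 9971) = (311494/9)/19189 = (311494/9)*(1/19189) = 311494/172701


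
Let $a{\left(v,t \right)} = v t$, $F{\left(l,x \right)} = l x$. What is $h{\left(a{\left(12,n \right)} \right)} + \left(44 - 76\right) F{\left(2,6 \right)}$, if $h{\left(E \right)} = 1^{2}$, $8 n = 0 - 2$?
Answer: $-383$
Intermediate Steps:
$n = - \frac{1}{4}$ ($n = \frac{0 - 2}{8} = \frac{1}{8} \left(-2\right) = - \frac{1}{4} \approx -0.25$)
$a{\left(v,t \right)} = t v$
$h{\left(E \right)} = 1$
$h{\left(a{\left(12,n \right)} \right)} + \left(44 - 76\right) F{\left(2,6 \right)} = 1 + \left(44 - 76\right) 2 \cdot 6 = 1 - 384 = -383$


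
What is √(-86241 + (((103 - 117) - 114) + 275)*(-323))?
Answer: 3*I*√14858 ≈ 365.68*I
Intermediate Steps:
√(-86241 + (((103 - 117) - 114) + 275)*(-323)) = √(-86241 + ((-14 - 114) + 275)*(-323)) = √(-86241 + (-128 + 275)*(-323)) = √(-86241 + 147*(-323)) = √(-86241 - 47481) = √(-133722) = 3*I*√14858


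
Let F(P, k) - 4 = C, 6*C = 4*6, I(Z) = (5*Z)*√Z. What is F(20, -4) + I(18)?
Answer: 8 + 270*√2 ≈ 389.84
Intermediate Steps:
I(Z) = 5*Z^(3/2)
C = 4 (C = (4*6)/6 = (⅙)*24 = 4)
F(P, k) = 8 (F(P, k) = 4 + 4 = 8)
F(20, -4) + I(18) = 8 + 5*18^(3/2) = 8 + 5*(54*√2) = 8 + 270*√2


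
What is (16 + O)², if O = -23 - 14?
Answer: 441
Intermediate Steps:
O = -37
(16 + O)² = (16 - 37)² = (-21)² = 441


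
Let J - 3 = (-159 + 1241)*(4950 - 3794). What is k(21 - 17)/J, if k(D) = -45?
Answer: -9/250159 ≈ -3.5977e-5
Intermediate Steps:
J = 1250795 (J = 3 + (-159 + 1241)*(4950 - 3794) = 3 + 1082*1156 = 3 + 1250792 = 1250795)
k(21 - 17)/J = -45/1250795 = -45*1/1250795 = -9/250159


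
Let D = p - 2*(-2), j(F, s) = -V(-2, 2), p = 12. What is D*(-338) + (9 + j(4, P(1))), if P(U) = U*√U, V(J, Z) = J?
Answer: -5397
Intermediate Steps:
P(U) = U^(3/2)
j(F, s) = 2 (j(F, s) = -1*(-2) = 2)
D = 16 (D = 12 - 2*(-2) = 12 + 4 = 16)
D*(-338) + (9 + j(4, P(1))) = 16*(-338) + (9 + 2) = -5408 + 11 = -5397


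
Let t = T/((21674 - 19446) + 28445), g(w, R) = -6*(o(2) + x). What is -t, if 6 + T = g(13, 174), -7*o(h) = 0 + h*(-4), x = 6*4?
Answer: 1098/214711 ≈ 0.0051138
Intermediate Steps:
x = 24
o(h) = 4*h/7 (o(h) = -(0 + h*(-4))/7 = -(0 - 4*h)/7 = -(-4)*h/7 = 4*h/7)
g(w, R) = -1056/7 (g(w, R) = -6*((4/7)*2 + 24) = -6*(8/7 + 24) = -6*176/7 = -1056/7)
T = -1098/7 (T = -6 - 1056/7 = -1098/7 ≈ -156.86)
t = -1098/214711 (t = -1098/(7*((21674 - 19446) + 28445)) = -1098/(7*(2228 + 28445)) = -1098/7/30673 = -1098/7*1/30673 = -1098/214711 ≈ -0.0051138)
-t = -1*(-1098/214711) = 1098/214711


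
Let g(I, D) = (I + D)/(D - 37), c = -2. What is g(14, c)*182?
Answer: -56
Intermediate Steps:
g(I, D) = (D + I)/(-37 + D)
g(14, c)*182 = ((-2 + 14)/(-37 - 2))*182 = (12/(-39))*182 = -1/39*12*182 = -4/13*182 = -56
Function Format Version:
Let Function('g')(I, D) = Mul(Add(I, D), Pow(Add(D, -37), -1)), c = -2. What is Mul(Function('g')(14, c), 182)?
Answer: -56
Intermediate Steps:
Function('g')(I, D) = Mul(Pow(Add(-37, D), -1), Add(D, I)) (Function('g')(I, D) = Mul(Add(D, I), Pow(Add(-37, D), -1)) = Mul(Pow(Add(-37, D), -1), Add(D, I)))
Mul(Function('g')(14, c), 182) = Mul(Mul(Pow(Add(-37, -2), -1), Add(-2, 14)), 182) = Mul(Mul(Pow(-39, -1), 12), 182) = Mul(Mul(Rational(-1, 39), 12), 182) = Mul(Rational(-4, 13), 182) = -56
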